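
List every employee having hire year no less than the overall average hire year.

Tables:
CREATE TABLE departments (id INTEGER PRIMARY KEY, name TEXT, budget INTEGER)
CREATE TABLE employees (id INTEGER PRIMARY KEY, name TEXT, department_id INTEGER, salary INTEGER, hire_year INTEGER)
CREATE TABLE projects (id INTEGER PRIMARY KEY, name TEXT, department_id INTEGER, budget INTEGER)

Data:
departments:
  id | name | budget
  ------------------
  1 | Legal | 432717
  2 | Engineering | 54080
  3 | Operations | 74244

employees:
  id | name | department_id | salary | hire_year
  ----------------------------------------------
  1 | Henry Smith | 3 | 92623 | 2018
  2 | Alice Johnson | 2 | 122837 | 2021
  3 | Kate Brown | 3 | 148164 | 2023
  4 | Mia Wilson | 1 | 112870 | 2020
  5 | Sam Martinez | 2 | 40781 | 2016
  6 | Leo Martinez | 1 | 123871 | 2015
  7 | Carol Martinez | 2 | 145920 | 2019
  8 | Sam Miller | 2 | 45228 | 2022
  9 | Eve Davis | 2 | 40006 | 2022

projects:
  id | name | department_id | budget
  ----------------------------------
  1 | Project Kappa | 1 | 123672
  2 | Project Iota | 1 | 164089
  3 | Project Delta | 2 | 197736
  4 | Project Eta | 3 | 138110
SELECT name, hire_year FROM employees WHERE hire_year >= (SELECT AVG(hire_year) FROM employees)

Execution result:
name | hire_year
Alice Johnson | 2021
Kate Brown | 2023
Mia Wilson | 2020
Sam Miller | 2022
Eve Davis | 2022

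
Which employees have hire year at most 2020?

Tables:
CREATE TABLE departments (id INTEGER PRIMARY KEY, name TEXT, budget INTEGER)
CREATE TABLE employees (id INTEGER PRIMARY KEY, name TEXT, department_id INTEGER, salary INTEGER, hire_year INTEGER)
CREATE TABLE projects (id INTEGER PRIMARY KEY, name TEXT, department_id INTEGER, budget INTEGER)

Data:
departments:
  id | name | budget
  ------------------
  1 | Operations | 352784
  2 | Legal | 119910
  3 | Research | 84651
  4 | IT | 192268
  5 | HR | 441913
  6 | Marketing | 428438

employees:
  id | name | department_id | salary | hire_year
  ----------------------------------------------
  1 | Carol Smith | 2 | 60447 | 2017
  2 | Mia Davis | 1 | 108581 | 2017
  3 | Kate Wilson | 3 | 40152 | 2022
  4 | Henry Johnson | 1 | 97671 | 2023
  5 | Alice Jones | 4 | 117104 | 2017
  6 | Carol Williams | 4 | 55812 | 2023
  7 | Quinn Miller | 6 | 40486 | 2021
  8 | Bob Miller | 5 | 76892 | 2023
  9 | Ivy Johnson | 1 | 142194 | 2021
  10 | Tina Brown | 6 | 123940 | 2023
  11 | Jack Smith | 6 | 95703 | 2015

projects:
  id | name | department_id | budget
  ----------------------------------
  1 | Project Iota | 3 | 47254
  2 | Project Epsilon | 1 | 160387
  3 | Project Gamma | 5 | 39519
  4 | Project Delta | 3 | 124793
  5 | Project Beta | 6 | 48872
SELECT name, hire_year FROM employees WHERE hire_year <= 2020

Execution result:
name | hire_year
Carol Smith | 2017
Mia Davis | 2017
Alice Jones | 2017
Jack Smith | 2015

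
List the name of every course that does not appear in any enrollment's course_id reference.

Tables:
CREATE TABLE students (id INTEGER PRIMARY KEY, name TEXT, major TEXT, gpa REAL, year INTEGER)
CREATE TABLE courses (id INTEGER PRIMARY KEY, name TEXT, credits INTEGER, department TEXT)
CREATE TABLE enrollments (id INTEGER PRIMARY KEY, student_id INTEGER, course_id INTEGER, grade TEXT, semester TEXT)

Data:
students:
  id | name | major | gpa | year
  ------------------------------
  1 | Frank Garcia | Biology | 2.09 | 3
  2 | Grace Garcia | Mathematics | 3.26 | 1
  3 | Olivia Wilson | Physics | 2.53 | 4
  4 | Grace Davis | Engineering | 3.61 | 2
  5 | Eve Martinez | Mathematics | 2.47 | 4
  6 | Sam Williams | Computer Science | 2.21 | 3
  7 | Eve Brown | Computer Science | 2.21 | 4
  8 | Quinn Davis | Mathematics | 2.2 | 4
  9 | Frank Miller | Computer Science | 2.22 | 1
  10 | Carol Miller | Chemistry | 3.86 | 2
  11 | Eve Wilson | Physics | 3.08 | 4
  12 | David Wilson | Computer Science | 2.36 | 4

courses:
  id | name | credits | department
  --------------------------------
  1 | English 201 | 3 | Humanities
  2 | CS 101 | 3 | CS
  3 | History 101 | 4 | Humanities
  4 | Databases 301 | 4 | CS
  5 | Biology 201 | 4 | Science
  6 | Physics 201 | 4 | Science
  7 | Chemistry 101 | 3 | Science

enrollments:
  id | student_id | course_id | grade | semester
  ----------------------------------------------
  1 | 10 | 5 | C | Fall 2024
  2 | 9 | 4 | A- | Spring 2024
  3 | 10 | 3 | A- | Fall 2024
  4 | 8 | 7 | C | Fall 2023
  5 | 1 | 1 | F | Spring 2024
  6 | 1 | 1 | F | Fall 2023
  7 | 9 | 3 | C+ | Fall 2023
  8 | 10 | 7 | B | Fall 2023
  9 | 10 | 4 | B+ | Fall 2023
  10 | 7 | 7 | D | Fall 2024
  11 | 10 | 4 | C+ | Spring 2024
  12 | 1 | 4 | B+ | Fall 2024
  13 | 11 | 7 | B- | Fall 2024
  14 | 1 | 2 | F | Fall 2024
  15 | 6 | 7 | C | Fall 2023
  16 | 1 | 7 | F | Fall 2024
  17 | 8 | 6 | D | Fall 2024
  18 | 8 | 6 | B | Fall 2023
SELECT p.name FROM courses p LEFT JOIN enrollments c ON c.course_id = p.id WHERE c.id IS NULL

Execution result:
(no rows)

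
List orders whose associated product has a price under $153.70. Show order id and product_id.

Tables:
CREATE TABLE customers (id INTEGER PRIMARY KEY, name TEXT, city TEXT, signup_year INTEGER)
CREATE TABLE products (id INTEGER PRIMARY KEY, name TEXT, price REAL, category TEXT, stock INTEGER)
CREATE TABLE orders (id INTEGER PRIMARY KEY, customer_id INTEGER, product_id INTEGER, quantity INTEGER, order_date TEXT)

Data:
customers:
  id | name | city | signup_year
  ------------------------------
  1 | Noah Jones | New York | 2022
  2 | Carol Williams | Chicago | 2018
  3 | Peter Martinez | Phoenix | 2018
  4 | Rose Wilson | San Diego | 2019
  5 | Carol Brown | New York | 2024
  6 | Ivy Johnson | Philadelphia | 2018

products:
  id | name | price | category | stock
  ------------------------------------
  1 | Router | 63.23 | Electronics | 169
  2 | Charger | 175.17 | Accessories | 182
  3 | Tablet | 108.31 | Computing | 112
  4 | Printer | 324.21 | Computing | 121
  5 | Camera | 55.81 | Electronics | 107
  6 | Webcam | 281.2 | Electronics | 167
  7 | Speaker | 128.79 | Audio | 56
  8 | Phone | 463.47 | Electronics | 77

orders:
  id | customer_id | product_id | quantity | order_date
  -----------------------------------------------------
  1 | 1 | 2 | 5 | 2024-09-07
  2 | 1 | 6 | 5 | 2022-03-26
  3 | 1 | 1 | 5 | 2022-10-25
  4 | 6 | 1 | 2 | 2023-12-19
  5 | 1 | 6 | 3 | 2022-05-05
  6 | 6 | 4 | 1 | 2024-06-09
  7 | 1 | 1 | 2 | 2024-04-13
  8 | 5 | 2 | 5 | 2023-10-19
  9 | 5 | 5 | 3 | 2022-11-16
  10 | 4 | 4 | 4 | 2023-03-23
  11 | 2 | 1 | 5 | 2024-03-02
SELECT id, product_id FROM orders WHERE product_id IN (SELECT id FROM products WHERE price < 153.7)

Execution result:
id | product_id
3 | 1
4 | 1
7 | 1
9 | 5
11 | 1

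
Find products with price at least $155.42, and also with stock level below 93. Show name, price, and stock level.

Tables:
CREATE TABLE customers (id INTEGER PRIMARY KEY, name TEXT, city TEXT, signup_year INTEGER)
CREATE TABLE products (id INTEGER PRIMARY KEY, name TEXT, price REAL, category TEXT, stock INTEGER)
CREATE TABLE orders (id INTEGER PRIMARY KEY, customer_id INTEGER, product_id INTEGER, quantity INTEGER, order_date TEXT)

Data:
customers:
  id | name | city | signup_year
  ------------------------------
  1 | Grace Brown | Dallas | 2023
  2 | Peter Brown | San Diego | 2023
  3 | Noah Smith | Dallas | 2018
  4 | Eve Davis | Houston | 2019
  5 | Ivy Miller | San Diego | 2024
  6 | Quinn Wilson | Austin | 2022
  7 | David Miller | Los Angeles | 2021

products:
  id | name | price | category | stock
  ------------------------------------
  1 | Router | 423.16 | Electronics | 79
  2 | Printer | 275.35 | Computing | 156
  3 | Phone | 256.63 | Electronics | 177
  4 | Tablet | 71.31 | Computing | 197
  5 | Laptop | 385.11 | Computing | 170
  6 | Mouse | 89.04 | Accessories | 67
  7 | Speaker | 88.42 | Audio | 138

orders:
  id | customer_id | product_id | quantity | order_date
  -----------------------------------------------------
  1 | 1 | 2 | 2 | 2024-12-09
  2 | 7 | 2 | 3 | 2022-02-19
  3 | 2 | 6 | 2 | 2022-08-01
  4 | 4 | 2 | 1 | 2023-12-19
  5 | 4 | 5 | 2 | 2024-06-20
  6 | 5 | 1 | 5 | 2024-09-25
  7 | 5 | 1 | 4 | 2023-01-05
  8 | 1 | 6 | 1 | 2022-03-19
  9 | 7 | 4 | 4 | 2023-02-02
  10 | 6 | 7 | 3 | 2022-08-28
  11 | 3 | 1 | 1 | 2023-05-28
SELECT name, price, stock FROM products WHERE price >= 155.42 AND stock < 93

Execution result:
name | price | stock
Router | 423.16 | 79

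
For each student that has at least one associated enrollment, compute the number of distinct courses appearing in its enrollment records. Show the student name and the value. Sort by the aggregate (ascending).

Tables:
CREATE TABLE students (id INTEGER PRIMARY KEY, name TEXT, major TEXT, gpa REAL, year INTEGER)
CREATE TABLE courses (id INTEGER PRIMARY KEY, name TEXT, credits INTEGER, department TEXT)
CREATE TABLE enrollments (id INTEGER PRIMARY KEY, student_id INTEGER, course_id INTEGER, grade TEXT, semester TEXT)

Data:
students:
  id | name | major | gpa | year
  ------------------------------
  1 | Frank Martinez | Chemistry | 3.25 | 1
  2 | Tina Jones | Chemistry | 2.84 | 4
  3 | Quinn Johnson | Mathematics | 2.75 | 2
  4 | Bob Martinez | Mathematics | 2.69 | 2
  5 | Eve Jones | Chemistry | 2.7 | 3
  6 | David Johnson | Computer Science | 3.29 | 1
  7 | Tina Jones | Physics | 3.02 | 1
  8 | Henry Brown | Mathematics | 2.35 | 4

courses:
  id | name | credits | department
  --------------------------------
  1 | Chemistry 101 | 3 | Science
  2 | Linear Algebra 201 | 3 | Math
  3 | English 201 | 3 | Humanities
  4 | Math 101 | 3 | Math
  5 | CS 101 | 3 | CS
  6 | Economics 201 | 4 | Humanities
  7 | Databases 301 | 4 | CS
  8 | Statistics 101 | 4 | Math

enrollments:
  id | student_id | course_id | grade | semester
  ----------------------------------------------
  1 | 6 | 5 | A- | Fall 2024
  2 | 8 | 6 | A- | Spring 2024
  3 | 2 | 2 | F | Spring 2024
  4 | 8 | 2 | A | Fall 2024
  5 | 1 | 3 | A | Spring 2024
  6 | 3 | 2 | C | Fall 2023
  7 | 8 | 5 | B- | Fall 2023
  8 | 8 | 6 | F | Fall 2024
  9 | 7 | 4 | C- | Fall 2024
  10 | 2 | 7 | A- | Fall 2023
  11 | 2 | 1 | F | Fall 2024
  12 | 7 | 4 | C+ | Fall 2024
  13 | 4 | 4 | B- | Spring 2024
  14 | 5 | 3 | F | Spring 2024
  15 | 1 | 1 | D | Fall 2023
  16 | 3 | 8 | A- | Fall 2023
SELECT p.name, COUNT(DISTINCT c.course_id) AS distinct_course_count FROM enrollments c JOIN students p ON c.student_id = p.id GROUP BY p.id, p.name ORDER BY distinct_course_count ASC

Execution result:
name | distinct_course_count
Bob Martinez | 1
Eve Jones | 1
David Johnson | 1
Tina Jones | 1
Frank Martinez | 2
Quinn Johnson | 2
Tina Jones | 3
Henry Brown | 3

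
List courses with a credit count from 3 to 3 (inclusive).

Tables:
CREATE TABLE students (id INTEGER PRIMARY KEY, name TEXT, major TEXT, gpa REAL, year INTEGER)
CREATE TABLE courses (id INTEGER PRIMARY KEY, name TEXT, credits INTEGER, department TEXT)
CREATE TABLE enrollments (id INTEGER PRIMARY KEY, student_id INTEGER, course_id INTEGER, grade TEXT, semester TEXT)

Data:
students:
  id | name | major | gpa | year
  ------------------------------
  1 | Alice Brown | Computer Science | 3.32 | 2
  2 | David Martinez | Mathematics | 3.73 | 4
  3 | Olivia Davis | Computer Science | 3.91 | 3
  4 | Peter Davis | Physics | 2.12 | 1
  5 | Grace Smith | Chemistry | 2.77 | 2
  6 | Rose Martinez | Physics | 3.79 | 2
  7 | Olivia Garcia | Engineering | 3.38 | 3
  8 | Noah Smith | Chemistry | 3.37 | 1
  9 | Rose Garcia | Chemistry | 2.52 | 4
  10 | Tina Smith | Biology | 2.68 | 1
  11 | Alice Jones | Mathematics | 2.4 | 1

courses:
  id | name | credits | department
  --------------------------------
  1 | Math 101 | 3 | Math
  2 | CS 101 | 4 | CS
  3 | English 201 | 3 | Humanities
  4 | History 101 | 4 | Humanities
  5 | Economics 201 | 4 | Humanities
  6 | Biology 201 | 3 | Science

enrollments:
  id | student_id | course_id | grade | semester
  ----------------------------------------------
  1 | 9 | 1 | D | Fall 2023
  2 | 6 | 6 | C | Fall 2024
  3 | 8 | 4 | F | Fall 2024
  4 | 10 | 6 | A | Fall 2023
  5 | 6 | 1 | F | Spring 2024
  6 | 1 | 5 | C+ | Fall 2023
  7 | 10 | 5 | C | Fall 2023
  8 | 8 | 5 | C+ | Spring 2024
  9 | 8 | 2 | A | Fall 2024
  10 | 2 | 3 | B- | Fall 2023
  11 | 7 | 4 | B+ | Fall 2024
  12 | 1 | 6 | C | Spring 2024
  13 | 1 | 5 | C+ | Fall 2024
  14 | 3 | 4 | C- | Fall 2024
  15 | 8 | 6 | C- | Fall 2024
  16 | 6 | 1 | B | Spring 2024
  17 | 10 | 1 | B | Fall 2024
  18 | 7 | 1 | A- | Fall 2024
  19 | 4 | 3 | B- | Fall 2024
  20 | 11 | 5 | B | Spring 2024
SELECT name, credits FROM courses WHERE credits BETWEEN 3 AND 3

Execution result:
name | credits
Math 101 | 3
English 201 | 3
Biology 201 | 3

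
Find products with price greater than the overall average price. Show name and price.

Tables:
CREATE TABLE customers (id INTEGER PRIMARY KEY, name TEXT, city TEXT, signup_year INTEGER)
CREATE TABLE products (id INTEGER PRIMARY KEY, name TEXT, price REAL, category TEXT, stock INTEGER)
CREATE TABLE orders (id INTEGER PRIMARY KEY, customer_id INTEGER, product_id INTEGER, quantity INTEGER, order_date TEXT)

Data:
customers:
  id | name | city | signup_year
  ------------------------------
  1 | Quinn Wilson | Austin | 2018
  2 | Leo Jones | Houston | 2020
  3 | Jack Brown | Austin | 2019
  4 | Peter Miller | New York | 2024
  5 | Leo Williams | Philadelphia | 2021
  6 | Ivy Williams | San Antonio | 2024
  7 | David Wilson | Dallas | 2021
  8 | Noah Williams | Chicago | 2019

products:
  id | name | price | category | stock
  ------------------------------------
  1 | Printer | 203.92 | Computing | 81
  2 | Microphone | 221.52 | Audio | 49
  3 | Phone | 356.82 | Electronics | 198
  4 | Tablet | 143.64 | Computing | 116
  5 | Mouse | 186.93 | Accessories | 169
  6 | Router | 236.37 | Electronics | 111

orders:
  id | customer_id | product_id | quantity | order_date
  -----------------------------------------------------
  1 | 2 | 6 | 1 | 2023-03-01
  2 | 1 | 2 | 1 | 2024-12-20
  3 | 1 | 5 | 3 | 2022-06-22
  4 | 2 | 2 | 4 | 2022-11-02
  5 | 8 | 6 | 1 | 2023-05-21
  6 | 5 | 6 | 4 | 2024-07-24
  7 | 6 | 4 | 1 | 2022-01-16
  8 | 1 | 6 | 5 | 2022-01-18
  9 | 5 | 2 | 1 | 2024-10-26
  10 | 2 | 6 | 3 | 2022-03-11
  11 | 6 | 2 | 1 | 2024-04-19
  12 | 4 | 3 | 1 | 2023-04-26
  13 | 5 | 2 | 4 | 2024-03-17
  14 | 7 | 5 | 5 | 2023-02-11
SELECT name, price FROM products WHERE price > (SELECT AVG(price) FROM products)

Execution result:
name | price
Phone | 356.82
Router | 236.37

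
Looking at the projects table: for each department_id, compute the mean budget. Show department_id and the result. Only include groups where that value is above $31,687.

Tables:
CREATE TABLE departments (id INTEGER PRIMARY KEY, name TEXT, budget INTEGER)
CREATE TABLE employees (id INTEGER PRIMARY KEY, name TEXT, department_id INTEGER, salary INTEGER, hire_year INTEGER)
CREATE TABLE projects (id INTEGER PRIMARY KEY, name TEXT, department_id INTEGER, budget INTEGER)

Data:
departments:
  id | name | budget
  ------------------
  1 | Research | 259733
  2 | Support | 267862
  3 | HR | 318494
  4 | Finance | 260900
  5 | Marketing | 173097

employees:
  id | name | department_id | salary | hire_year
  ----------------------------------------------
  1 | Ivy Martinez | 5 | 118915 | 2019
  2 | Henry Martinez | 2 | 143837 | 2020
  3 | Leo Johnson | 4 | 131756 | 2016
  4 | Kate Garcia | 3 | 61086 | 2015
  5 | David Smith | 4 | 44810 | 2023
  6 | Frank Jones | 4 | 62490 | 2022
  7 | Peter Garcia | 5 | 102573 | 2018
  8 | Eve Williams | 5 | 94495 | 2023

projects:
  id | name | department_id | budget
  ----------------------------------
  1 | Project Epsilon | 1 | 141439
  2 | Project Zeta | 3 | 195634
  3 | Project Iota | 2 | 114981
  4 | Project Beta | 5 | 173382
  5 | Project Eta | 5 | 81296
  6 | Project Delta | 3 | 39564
SELECT department_id, AVG(budget) AS avg_budget FROM projects GROUP BY department_id HAVING AVG(budget) > 31687

Execution result:
department_id | avg_budget
1 | 141439.00
2 | 114981.00
3 | 117599.00
5 | 127339.00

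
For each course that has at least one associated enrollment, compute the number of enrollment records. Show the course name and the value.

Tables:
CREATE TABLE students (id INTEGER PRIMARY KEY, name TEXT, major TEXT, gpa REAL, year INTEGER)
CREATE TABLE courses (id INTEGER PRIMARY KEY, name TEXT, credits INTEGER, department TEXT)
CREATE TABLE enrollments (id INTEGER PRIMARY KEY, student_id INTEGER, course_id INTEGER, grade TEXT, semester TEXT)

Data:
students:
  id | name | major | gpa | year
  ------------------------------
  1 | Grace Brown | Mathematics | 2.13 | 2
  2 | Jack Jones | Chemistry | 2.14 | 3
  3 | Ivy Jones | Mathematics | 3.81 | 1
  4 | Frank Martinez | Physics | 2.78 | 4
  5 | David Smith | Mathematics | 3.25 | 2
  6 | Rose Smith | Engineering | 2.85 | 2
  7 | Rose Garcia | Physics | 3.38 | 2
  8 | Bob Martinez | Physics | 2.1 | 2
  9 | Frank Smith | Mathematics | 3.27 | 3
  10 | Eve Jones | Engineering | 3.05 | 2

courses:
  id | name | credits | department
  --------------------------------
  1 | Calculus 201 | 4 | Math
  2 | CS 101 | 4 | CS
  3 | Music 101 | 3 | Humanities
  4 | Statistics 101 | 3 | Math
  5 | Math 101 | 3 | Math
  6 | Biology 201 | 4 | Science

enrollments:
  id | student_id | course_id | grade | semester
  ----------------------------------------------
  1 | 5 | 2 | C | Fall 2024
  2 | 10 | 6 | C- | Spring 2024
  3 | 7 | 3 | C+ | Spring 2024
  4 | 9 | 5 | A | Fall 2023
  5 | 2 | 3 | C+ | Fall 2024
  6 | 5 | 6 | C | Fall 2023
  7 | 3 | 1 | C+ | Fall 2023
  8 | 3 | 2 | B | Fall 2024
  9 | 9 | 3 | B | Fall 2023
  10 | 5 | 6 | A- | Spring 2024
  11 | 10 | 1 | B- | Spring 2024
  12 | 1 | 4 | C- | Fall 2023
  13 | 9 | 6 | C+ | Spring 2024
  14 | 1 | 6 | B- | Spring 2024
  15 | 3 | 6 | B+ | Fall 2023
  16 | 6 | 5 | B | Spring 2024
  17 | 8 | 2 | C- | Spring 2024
SELECT p.name, COUNT(*) AS n FROM enrollments c JOIN courses p ON c.course_id = p.id GROUP BY p.id, p.name

Execution result:
name | n
Calculus 201 | 2
CS 101 | 3
Music 101 | 3
Statistics 101 | 1
Math 101 | 2
Biology 201 | 6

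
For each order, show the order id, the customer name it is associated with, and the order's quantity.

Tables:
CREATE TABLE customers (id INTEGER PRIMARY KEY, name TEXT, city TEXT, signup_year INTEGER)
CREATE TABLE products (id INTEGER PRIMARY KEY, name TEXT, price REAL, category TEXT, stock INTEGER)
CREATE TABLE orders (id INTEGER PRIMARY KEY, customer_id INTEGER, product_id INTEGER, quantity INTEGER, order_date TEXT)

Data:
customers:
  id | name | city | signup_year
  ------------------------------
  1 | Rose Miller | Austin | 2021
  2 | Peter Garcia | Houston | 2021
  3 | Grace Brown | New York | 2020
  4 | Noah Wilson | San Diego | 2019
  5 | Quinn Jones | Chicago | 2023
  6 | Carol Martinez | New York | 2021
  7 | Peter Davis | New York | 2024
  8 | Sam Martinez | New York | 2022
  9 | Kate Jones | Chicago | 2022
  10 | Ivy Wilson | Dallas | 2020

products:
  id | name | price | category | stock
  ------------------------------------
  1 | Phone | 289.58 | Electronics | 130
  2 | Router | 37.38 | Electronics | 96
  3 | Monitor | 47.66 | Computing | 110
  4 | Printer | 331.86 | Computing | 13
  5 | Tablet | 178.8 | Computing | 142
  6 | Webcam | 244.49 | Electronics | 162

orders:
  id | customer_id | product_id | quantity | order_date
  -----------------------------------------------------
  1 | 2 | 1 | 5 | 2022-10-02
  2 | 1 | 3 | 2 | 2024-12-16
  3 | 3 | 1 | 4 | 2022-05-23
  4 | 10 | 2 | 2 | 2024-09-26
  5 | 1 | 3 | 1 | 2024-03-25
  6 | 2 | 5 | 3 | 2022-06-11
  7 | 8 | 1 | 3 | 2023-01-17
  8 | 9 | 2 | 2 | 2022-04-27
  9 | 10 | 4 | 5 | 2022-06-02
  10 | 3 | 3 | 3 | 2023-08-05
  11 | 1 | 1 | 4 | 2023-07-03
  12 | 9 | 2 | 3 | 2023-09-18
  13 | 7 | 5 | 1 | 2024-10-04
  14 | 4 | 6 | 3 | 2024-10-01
SELECT c.id, p.name AS customer, c.quantity FROM orders c JOIN customers p ON c.customer_id = p.id

Execution result:
id | customer | quantity
1 | Peter Garcia | 5
2 | Rose Miller | 2
3 | Grace Brown | 4
4 | Ivy Wilson | 2
5 | Rose Miller | 1
6 | Peter Garcia | 3
7 | Sam Martinez | 3
8 | Kate Jones | 2
9 | Ivy Wilson | 5
10 | Grace Brown | 3
11 | Rose Miller | 4
12 | Kate Jones | 3
13 | Peter Davis | 1
14 | Noah Wilson | 3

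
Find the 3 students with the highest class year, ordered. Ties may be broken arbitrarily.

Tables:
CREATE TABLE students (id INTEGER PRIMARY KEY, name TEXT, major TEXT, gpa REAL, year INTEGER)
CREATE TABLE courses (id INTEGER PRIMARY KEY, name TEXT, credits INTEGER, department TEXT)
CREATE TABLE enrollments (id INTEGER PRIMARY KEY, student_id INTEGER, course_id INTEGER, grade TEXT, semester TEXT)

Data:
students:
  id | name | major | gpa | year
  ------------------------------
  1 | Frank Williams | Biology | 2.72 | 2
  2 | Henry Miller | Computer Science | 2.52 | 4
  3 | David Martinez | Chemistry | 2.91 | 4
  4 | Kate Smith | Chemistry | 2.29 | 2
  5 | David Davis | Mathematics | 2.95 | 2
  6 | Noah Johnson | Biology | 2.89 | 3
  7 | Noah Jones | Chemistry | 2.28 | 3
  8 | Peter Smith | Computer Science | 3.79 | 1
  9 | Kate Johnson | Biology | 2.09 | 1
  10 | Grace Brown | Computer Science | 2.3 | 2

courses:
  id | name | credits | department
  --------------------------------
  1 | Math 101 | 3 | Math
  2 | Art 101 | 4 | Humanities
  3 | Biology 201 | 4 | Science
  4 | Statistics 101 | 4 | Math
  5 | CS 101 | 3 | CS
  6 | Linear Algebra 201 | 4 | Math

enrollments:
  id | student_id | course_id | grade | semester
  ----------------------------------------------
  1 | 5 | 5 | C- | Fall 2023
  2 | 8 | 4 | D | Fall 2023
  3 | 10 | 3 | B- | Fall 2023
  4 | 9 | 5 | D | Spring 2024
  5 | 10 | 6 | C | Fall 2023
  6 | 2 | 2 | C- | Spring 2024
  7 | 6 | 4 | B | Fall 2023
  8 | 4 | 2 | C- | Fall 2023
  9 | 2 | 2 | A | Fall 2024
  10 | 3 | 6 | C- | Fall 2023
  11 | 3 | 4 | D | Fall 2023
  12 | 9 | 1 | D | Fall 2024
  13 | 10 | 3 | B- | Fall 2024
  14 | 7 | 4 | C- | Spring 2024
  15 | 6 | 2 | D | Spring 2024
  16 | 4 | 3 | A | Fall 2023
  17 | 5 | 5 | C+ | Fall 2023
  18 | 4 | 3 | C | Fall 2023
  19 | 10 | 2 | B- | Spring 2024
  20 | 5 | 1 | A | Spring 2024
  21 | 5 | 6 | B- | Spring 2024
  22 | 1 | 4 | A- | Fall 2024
SELECT name, year FROM students ORDER BY year DESC LIMIT 3

Execution result:
name | year
Henry Miller | 4
David Martinez | 4
Noah Johnson | 3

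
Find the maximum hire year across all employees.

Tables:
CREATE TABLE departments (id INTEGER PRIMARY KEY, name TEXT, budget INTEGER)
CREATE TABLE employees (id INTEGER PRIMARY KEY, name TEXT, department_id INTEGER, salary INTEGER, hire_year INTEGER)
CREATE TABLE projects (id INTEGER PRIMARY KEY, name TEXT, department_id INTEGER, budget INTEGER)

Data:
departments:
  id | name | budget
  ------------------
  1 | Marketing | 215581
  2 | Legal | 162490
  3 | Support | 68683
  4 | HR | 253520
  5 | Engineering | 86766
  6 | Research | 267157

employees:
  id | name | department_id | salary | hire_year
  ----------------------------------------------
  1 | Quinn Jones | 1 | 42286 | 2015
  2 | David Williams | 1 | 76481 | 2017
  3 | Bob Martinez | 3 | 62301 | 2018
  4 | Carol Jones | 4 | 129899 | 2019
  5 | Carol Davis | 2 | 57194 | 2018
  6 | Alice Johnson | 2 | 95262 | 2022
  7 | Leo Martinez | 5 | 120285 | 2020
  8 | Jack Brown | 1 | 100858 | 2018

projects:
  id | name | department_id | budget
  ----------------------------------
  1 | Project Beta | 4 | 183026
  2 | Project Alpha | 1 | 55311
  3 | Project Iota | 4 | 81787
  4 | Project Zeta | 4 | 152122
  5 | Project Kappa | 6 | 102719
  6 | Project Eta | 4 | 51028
SELECT MAX(hire_year) FROM employees

Execution result:
2022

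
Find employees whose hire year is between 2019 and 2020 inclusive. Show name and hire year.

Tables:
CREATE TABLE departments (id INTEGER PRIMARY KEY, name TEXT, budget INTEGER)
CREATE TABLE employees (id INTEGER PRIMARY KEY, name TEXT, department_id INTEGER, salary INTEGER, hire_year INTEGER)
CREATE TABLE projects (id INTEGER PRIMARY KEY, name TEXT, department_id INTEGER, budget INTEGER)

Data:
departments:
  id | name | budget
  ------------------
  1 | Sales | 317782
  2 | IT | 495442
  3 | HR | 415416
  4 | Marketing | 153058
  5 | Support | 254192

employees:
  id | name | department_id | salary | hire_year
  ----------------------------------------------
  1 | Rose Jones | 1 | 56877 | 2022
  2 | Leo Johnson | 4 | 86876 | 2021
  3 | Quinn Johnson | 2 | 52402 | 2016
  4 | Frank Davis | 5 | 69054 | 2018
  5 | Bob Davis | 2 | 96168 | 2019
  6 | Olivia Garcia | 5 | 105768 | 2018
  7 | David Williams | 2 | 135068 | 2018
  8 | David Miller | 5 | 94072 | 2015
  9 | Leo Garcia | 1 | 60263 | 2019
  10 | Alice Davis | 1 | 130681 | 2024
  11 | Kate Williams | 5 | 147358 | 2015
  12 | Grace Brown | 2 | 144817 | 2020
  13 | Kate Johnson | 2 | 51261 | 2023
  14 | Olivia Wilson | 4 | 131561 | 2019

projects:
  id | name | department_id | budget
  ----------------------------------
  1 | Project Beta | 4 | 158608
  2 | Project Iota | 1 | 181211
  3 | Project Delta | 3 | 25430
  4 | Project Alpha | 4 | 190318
SELECT name, hire_year FROM employees WHERE hire_year BETWEEN 2019 AND 2020

Execution result:
name | hire_year
Bob Davis | 2019
Leo Garcia | 2019
Grace Brown | 2020
Olivia Wilson | 2019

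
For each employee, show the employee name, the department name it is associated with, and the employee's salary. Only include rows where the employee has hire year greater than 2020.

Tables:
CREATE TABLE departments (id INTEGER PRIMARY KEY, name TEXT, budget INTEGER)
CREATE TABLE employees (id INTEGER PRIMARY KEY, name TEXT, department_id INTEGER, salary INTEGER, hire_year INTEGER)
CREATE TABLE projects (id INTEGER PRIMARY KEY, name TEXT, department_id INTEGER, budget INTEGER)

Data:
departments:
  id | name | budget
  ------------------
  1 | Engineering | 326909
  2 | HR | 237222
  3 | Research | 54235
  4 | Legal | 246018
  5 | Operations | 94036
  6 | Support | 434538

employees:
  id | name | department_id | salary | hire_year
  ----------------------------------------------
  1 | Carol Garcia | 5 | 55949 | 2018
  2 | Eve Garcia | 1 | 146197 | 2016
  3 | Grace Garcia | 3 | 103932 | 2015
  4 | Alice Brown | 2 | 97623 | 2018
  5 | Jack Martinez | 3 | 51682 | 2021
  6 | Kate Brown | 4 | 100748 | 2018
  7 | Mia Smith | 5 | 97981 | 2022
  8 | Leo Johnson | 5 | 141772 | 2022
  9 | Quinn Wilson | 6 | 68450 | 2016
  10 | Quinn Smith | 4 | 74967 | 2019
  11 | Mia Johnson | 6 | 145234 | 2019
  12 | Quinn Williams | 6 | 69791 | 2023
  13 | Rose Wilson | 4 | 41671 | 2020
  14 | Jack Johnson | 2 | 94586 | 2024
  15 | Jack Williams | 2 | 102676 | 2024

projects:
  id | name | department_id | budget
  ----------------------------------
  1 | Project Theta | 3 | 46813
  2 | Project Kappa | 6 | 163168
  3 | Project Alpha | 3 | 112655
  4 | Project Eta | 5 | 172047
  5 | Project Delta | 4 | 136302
SELECT c.name, p.name AS department, c.salary FROM employees c JOIN departments p ON c.department_id = p.id WHERE c.hire_year > 2020

Execution result:
name | department | salary
Jack Martinez | Research | 51682
Mia Smith | Operations | 97981
Leo Johnson | Operations | 141772
Quinn Williams | Support | 69791
Jack Johnson | HR | 94586
Jack Williams | HR | 102676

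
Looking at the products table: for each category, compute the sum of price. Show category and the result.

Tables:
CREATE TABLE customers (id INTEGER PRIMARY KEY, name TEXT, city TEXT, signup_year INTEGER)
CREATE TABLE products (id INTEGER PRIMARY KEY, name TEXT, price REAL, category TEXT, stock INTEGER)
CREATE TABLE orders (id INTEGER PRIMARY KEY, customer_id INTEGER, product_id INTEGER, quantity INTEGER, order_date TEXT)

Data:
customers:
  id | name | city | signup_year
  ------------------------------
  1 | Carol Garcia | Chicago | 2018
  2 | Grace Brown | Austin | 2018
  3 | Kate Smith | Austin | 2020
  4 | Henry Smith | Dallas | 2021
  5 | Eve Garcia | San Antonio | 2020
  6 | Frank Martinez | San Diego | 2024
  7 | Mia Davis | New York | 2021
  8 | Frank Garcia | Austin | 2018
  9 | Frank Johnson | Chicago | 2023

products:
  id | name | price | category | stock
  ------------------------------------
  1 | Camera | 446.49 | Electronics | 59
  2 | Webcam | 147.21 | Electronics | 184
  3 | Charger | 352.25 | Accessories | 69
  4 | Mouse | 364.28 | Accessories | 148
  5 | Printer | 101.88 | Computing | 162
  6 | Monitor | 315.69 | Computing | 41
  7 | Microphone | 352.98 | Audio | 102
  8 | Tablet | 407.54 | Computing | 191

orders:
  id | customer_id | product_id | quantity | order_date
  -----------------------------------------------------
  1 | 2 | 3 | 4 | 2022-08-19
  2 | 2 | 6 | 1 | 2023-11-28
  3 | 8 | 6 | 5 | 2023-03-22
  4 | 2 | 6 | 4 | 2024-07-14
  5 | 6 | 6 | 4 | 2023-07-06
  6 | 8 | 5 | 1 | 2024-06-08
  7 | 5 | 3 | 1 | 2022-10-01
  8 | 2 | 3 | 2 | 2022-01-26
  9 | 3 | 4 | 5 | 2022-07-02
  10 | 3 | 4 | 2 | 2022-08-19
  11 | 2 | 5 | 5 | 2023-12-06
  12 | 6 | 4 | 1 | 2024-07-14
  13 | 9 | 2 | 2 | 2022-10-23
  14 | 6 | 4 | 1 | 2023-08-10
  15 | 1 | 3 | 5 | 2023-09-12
SELECT category, SUM(price) AS sum_price FROM products GROUP BY category

Execution result:
category | sum_price
Accessories | 716.53
Audio | 352.98
Computing | 825.11
Electronics | 593.70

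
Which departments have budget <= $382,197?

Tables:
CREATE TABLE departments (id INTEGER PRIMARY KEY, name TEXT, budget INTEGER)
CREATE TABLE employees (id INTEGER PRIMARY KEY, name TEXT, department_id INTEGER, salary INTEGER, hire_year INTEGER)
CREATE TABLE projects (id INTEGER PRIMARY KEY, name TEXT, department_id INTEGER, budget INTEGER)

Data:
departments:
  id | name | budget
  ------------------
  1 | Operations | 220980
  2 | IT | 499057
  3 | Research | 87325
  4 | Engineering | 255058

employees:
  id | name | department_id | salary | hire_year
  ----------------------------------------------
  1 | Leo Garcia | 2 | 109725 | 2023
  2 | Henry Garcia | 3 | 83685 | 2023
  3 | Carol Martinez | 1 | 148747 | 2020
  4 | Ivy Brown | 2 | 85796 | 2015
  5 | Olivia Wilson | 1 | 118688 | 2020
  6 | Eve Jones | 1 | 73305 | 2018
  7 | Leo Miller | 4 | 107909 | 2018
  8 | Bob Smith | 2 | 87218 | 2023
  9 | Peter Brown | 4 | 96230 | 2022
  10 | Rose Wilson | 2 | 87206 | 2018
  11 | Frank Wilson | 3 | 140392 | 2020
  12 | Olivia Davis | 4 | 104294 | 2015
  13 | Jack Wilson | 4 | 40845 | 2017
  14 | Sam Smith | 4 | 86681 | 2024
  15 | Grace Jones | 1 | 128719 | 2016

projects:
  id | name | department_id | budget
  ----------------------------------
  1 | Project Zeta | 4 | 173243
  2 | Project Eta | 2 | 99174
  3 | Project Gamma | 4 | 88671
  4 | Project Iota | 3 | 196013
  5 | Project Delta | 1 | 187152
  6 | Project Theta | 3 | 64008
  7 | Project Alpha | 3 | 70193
SELECT name, budget FROM departments WHERE budget <= 382197

Execution result:
name | budget
Operations | 220980
Research | 87325
Engineering | 255058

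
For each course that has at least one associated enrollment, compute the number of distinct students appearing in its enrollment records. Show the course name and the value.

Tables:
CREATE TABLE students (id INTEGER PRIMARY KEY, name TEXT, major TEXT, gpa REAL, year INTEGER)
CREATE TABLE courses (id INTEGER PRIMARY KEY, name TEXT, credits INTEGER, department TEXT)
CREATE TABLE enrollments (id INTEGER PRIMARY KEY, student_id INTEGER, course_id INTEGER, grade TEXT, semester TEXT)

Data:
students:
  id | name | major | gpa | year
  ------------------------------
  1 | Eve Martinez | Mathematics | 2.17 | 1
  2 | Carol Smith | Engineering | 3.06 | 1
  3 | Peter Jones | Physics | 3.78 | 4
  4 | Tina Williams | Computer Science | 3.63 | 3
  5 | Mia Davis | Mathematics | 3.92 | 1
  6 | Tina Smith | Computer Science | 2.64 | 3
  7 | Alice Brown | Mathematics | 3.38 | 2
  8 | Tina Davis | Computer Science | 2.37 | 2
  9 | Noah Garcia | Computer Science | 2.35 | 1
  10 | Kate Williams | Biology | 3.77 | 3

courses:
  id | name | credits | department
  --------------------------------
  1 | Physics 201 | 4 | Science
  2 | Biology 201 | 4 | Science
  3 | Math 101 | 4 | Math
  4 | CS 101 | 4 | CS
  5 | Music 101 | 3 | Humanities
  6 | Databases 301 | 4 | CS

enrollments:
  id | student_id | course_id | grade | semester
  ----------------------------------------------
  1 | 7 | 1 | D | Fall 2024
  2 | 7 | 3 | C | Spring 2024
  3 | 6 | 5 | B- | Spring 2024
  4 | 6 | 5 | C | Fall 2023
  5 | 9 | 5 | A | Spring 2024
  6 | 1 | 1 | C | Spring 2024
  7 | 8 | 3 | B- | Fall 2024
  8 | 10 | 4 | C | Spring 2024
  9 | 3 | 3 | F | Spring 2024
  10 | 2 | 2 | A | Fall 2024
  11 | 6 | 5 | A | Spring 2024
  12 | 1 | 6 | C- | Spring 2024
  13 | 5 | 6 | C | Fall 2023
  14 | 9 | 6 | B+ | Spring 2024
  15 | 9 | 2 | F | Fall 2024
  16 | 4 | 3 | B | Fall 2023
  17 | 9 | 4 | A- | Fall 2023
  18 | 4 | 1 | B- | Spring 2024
SELECT p.name, COUNT(DISTINCT c.student_id) AS distinct_student_count FROM enrollments c JOIN courses p ON c.course_id = p.id GROUP BY p.id, p.name

Execution result:
name | distinct_student_count
Physics 201 | 3
Biology 201 | 2
Math 101 | 4
CS 101 | 2
Music 101 | 2
Databases 301 | 3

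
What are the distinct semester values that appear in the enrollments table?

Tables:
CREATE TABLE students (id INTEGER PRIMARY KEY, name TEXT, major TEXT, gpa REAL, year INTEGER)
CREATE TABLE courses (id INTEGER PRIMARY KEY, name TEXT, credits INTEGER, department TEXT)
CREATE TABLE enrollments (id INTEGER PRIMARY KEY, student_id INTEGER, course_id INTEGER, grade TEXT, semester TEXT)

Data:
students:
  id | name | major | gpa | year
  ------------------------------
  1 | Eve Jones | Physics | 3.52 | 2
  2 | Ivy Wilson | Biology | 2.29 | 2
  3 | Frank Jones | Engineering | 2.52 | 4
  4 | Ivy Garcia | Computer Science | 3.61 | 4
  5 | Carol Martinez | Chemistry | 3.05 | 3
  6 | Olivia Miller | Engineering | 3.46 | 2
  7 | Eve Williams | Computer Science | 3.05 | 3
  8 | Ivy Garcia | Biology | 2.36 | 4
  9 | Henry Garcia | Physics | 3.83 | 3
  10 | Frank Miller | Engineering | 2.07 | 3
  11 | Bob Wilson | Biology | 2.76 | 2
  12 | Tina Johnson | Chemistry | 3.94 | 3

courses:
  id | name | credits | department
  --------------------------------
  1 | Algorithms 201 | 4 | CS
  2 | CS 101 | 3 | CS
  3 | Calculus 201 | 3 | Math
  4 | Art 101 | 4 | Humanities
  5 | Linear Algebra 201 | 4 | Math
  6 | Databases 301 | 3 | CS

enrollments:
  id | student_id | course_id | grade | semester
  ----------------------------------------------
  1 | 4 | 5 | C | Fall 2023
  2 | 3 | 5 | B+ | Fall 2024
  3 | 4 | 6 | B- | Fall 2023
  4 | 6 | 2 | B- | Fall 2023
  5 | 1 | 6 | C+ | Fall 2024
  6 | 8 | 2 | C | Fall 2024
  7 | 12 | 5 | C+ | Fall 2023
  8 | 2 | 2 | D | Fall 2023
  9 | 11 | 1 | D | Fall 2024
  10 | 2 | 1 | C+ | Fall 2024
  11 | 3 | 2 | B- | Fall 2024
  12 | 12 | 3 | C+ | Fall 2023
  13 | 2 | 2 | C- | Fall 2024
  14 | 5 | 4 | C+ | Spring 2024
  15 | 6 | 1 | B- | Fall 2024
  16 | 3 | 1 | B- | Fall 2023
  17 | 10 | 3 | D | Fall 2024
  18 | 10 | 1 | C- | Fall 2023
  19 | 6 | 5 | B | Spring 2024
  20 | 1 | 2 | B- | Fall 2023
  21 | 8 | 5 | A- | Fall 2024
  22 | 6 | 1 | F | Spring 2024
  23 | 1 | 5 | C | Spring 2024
SELECT DISTINCT semester FROM enrollments

Execution result:
semester
Fall 2023
Fall 2024
Spring 2024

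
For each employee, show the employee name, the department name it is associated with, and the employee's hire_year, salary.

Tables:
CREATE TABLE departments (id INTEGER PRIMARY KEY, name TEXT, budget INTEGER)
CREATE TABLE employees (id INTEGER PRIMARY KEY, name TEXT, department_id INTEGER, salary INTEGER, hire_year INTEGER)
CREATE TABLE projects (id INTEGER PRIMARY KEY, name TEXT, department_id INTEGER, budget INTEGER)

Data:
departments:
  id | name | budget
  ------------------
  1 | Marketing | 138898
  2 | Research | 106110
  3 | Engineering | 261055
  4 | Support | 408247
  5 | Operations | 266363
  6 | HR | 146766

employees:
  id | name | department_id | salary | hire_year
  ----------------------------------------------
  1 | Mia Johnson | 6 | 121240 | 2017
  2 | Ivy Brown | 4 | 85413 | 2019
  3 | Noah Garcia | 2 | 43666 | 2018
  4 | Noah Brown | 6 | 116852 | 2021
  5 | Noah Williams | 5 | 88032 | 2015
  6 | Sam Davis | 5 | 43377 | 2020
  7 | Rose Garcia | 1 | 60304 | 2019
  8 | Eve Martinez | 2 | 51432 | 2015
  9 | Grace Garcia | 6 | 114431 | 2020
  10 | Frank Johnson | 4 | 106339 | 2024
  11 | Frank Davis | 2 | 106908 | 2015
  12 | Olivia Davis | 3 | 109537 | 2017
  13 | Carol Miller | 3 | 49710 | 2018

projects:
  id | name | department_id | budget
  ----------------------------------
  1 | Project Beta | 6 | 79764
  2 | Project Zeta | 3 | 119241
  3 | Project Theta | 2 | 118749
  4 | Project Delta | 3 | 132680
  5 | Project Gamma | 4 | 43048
SELECT c.name, p.name AS department, c.hire_year, c.salary FROM employees c JOIN departments p ON c.department_id = p.id

Execution result:
name | department | hire_year | salary
Mia Johnson | HR | 2017 | 121240
Ivy Brown | Support | 2019 | 85413
Noah Garcia | Research | 2018 | 43666
Noah Brown | HR | 2021 | 116852
Noah Williams | Operations | 2015 | 88032
Sam Davis | Operations | 2020 | 43377
Rose Garcia | Marketing | 2019 | 60304
Eve Martinez | Research | 2015 | 51432
Grace Garcia | HR | 2020 | 114431
Frank Johnson | Support | 2024 | 106339
Frank Davis | Research | 2015 | 106908
Olivia Davis | Engineering | 2017 | 109537
Carol Miller | Engineering | 2018 | 49710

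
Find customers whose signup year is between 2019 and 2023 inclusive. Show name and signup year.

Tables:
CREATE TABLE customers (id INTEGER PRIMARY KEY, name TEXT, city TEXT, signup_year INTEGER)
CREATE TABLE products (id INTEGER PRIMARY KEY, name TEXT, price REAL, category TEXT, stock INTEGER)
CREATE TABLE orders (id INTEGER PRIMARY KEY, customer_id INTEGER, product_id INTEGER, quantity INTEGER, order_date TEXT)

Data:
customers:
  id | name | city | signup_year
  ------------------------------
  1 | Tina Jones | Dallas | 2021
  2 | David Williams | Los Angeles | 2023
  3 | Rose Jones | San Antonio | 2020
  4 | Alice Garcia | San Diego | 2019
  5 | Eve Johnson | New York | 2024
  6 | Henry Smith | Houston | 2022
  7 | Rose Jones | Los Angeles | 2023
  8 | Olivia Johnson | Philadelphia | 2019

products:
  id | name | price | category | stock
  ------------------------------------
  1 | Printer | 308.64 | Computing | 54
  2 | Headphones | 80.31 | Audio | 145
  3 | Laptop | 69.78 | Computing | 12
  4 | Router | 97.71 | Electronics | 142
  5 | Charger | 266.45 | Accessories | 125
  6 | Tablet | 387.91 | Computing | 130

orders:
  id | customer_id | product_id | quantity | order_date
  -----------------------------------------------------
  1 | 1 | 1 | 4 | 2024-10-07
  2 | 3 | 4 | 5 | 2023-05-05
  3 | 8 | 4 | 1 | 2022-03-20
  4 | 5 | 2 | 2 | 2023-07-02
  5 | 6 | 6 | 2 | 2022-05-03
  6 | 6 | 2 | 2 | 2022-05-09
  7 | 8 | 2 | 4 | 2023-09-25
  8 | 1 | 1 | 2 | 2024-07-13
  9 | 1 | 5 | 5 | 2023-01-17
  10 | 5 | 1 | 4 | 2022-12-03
SELECT name, signup_year FROM customers WHERE signup_year BETWEEN 2019 AND 2023

Execution result:
name | signup_year
Tina Jones | 2021
David Williams | 2023
Rose Jones | 2020
Alice Garcia | 2019
Henry Smith | 2022
Rose Jones | 2023
Olivia Johnson | 2019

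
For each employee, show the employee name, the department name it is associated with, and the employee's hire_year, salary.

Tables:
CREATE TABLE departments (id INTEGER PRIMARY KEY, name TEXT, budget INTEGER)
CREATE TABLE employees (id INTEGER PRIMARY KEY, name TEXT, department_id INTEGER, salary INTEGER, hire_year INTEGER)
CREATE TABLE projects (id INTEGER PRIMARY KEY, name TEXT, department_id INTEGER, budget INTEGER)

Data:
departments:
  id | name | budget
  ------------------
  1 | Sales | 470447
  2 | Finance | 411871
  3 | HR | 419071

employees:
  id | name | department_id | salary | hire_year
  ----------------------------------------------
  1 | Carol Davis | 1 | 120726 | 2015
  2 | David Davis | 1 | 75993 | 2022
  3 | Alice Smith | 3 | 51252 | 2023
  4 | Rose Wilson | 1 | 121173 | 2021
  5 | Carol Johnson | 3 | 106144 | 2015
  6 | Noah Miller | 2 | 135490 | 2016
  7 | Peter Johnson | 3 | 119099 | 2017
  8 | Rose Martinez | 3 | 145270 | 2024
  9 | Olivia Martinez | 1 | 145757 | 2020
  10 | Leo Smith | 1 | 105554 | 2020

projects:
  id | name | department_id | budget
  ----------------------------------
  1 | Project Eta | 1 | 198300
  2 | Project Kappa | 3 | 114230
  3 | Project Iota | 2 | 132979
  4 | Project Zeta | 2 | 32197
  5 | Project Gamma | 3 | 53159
SELECT c.name, p.name AS department, c.hire_year, c.salary FROM employees c JOIN departments p ON c.department_id = p.id

Execution result:
name | department | hire_year | salary
Carol Davis | Sales | 2015 | 120726
David Davis | Sales | 2022 | 75993
Alice Smith | HR | 2023 | 51252
Rose Wilson | Sales | 2021 | 121173
Carol Johnson | HR | 2015 | 106144
Noah Miller | Finance | 2016 | 135490
Peter Johnson | HR | 2017 | 119099
Rose Martinez | HR | 2024 | 145270
Olivia Martinez | Sales | 2020 | 145757
Leo Smith | Sales | 2020 | 105554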